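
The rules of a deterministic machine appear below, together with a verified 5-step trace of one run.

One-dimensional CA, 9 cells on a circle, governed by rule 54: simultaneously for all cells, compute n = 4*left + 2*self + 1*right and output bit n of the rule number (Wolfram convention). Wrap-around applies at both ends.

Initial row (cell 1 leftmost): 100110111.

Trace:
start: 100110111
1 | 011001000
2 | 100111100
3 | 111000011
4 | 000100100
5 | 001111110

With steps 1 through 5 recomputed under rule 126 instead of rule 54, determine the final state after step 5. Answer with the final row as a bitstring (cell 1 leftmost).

001110000

(re-executing steps 1..5 under rule 126; state before step 1: 100110111)
1 | 111111100
2 | 100000111
3 | 110001100
4 | 111011111
5 | 001110000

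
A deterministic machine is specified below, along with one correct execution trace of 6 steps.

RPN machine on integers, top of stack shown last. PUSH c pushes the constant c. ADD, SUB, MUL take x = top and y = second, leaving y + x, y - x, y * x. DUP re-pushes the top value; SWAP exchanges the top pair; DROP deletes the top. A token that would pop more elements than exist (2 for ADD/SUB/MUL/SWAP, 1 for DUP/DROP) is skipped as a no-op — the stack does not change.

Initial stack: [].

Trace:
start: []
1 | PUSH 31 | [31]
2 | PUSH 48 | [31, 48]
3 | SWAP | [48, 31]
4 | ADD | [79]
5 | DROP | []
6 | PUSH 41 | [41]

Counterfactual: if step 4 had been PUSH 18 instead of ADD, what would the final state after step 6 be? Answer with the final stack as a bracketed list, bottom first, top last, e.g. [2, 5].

(re-executing from step 4 with the substitution; state before step 4: [48, 31])
4 | PUSH 18 | [48, 31, 18]
5 | DROP | [48, 31]
6 | PUSH 41 | [48, 31, 41]

[48, 31, 41]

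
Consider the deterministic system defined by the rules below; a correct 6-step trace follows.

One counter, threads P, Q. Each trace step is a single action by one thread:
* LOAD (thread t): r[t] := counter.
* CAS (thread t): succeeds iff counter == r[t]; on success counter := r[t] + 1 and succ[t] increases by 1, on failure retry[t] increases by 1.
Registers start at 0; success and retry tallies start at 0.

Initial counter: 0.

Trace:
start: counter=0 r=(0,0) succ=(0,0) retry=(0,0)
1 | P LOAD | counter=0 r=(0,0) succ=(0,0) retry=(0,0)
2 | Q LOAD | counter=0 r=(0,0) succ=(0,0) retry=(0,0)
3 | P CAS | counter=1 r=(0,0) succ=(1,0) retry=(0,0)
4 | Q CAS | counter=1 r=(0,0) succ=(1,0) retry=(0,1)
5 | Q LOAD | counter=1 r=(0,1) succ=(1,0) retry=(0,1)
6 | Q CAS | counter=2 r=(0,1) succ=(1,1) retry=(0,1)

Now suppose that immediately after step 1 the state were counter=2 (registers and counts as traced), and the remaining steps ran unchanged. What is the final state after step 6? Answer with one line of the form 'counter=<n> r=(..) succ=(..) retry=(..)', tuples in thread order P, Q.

state after step 1 := counter=2 r=(0,0) succ=(0,0) retry=(0,0)
2 | Q LOAD | counter=2 r=(0,2) succ=(0,0) retry=(0,0)
3 | P CAS | counter=2 r=(0,2) succ=(0,0) retry=(1,0)
4 | Q CAS | counter=3 r=(0,2) succ=(0,1) retry=(1,0)
5 | Q LOAD | counter=3 r=(0,3) succ=(0,1) retry=(1,0)
6 | Q CAS | counter=4 r=(0,3) succ=(0,2) retry=(1,0)

counter=4 r=(0,3) succ=(0,2) retry=(1,0)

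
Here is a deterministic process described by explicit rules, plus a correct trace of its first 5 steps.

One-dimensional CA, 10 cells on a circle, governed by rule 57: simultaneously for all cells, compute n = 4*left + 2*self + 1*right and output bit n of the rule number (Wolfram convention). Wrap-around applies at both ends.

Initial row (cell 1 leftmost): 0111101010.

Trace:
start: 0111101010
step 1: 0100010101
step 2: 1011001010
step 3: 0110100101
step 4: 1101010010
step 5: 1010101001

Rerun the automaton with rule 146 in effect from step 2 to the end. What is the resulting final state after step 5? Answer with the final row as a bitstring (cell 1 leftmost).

(re-executing steps 2..5 under rule 146; state before step 2: 0100010101)
step 2: 0010100000
step 3: 0100010000
step 4: 1010101000
step 5: 0000000101

0000000101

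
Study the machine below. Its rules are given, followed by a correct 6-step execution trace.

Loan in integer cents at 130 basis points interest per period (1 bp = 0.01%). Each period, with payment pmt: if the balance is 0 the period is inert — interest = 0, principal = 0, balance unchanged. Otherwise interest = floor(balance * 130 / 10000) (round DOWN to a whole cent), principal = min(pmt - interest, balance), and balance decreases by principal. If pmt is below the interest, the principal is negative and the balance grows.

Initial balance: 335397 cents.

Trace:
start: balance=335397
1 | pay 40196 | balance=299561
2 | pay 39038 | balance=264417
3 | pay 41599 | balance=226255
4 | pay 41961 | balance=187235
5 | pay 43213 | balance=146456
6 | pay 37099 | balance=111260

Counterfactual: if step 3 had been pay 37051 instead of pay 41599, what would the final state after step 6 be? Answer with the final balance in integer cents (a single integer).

(re-executing from step 3 with the substitution; state before step 3: balance=264417)
3 | pay 37051 | balance=230803
4 | pay 41961 | balance=191842
5 | pay 43213 | balance=151122
6 | pay 37099 | balance=115987

115987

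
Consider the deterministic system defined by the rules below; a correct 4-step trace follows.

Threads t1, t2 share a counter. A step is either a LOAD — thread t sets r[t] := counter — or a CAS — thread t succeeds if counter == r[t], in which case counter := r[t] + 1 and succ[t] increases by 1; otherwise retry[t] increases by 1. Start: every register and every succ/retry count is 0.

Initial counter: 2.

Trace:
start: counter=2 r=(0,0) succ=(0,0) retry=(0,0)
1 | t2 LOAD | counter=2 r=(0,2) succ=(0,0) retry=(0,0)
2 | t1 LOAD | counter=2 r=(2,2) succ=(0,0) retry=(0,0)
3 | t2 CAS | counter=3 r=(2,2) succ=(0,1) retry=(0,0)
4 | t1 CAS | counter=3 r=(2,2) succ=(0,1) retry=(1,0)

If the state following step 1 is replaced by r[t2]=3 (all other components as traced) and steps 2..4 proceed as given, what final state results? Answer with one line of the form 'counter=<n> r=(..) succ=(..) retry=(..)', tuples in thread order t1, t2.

state after step 1 := counter=2 r=(0,3) succ=(0,0) retry=(0,0)
2 | t1 LOAD | counter=2 r=(2,3) succ=(0,0) retry=(0,0)
3 | t2 CAS | counter=2 r=(2,3) succ=(0,0) retry=(0,1)
4 | t1 CAS | counter=3 r=(2,3) succ=(1,0) retry=(0,1)

counter=3 r=(2,3) succ=(1,0) retry=(0,1)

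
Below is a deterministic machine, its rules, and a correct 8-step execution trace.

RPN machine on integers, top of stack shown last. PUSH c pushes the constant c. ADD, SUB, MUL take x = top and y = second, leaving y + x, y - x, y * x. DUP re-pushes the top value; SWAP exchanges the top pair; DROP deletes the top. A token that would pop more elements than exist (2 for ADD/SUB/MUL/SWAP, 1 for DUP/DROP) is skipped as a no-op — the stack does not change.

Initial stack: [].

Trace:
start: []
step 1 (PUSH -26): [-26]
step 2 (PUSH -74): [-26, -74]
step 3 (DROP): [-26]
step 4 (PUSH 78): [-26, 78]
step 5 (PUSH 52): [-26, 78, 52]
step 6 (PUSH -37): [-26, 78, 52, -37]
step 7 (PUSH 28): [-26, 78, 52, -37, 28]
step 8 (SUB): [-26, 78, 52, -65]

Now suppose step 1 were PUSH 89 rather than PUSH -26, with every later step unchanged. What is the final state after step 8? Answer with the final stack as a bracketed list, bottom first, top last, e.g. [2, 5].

(re-executing from step 1 with the substitution; state before step 1: [])
step 1 (PUSH 89): [89]
step 2 (PUSH -74): [89, -74]
step 3 (DROP): [89]
step 4 (PUSH 78): [89, 78]
step 5 (PUSH 52): [89, 78, 52]
step 6 (PUSH -37): [89, 78, 52, -37]
step 7 (PUSH 28): [89, 78, 52, -37, 28]
step 8 (SUB): [89, 78, 52, -65]

[89, 78, 52, -65]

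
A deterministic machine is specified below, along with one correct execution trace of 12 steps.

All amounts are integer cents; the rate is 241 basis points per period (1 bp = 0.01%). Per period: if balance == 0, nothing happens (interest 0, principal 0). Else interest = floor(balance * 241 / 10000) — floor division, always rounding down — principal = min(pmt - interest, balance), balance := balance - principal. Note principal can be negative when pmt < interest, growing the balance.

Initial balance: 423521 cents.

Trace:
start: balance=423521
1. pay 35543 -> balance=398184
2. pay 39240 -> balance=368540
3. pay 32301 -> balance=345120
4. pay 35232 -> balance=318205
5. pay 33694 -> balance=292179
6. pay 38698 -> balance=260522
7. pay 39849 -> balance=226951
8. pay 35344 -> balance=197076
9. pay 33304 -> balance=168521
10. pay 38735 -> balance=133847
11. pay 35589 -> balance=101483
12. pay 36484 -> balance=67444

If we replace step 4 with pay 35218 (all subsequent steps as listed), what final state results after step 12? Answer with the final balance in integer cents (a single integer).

(re-executing from step 4 with the substitution; state before step 4: balance=345120)
4. pay 35218 -> balance=318219
5. pay 33694 -> balance=292194
6. pay 38698 -> balance=260537
7. pay 39849 -> balance=226966
8. pay 35344 -> balance=197091
9. pay 33304 -> balance=168536
10. pay 38735 -> balance=133862
11. pay 35589 -> balance=101499
12. pay 36484 -> balance=67461

67461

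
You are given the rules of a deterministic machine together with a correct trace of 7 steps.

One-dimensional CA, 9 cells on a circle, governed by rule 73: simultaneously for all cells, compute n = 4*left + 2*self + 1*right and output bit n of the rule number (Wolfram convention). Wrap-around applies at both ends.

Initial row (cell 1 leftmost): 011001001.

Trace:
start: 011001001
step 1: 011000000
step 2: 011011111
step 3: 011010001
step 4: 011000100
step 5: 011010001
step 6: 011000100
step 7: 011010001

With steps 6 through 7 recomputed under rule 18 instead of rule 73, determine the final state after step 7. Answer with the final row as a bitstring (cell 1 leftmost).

000010001

(re-executing steps 6..7 under rule 18; state before step 6: 011010001)
step 6: 000001010
step 7: 000010001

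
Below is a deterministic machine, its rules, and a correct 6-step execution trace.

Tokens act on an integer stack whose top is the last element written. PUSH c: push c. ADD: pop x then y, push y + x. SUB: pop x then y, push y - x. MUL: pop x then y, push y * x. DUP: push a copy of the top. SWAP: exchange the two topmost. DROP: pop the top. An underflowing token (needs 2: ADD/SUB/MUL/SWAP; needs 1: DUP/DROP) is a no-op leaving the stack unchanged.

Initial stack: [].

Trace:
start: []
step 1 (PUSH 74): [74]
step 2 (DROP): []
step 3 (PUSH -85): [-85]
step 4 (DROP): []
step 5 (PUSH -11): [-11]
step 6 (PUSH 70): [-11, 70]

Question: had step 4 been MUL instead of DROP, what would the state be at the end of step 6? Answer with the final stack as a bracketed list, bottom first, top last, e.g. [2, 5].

[-85, -11, 70]

(re-executing from step 4 with the substitution; state before step 4: [-85])
step 4 (MUL): [-85]
step 5 (PUSH -11): [-85, -11]
step 6 (PUSH 70): [-85, -11, 70]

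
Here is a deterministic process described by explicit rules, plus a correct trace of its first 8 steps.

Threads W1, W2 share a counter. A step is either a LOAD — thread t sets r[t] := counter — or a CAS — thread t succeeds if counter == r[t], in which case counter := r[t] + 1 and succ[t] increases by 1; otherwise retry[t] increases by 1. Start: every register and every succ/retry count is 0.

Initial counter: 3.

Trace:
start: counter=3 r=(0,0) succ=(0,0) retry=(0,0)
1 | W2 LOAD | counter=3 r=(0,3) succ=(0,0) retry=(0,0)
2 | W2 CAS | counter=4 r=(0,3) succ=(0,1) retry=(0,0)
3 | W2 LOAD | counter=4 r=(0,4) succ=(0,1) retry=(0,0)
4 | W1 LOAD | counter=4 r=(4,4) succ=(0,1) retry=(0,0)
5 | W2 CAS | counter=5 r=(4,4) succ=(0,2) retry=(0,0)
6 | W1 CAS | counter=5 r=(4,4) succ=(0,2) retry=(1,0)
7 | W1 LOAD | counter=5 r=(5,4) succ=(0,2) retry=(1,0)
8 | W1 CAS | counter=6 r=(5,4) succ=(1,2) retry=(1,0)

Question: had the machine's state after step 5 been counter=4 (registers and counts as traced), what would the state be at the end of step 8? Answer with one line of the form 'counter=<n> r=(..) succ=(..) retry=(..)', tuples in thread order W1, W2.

counter=6 r=(5,4) succ=(2,2) retry=(0,0)

state after step 5 := counter=4 r=(4,4) succ=(0,2) retry=(0,0)
6 | W1 CAS | counter=5 r=(4,4) succ=(1,2) retry=(0,0)
7 | W1 LOAD | counter=5 r=(5,4) succ=(1,2) retry=(0,0)
8 | W1 CAS | counter=6 r=(5,4) succ=(2,2) retry=(0,0)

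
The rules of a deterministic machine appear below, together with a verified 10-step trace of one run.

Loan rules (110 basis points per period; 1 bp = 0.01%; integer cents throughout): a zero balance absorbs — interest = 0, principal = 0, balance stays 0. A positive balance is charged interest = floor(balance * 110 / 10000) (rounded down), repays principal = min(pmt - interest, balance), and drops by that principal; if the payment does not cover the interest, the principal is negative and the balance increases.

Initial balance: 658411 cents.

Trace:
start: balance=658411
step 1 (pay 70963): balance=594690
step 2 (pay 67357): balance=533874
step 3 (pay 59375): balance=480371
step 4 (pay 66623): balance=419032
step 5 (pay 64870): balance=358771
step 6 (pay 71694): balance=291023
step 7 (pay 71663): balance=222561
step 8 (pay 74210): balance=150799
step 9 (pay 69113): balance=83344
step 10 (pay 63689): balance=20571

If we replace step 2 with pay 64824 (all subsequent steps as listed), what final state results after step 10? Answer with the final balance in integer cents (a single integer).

(re-executing from step 2 with the substitution; state before step 2: balance=594690)
step 2 (pay 64824): balance=536407
step 3 (pay 59375): balance=482932
step 4 (pay 66623): balance=421621
step 5 (pay 64870): balance=361388
step 6 (pay 71694): balance=293669
step 7 (pay 71663): balance=225236
step 8 (pay 74210): balance=153503
step 9 (pay 69113): balance=86078
step 10 (pay 63689): balance=23335

23335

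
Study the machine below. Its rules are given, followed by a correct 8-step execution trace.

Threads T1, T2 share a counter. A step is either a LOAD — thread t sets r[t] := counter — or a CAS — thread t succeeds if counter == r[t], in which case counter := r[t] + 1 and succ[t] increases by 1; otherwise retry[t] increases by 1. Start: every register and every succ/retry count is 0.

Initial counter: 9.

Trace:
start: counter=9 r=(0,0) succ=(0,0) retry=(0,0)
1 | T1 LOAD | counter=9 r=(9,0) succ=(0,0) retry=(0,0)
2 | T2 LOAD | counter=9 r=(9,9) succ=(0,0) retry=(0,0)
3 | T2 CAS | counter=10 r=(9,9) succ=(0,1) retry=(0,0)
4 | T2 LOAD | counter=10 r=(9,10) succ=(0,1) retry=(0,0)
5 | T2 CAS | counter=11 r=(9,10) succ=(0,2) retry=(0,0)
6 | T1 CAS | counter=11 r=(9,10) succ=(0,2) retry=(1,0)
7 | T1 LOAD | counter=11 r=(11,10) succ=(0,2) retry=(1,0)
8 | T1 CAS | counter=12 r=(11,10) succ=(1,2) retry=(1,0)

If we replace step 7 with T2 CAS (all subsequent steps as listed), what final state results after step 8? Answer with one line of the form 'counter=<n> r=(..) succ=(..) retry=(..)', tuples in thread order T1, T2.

(re-executing from step 7 with the substitution; state before step 7: counter=11 r=(9,10) succ=(0,2) retry=(1,0))
7 | T2 CAS | counter=11 r=(9,10) succ=(0,2) retry=(1,1)
8 | T1 CAS | counter=11 r=(9,10) succ=(0,2) retry=(2,1)

counter=11 r=(9,10) succ=(0,2) retry=(2,1)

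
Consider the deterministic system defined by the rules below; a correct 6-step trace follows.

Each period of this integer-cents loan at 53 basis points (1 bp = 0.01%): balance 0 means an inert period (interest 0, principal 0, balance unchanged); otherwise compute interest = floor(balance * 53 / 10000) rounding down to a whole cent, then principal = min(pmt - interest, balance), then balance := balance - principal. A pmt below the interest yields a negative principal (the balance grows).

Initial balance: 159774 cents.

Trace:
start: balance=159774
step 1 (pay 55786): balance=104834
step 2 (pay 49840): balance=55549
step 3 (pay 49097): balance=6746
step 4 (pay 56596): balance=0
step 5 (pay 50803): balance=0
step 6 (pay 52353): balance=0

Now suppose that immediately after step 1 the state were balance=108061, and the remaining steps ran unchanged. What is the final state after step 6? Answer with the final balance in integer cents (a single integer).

state after step 1 := balance=108061
step 2 (pay 49840): balance=58793
step 3 (pay 49097): balance=10007
step 4 (pay 56596): balance=0
step 5 (pay 50803): balance=0
step 6 (pay 52353): balance=0

0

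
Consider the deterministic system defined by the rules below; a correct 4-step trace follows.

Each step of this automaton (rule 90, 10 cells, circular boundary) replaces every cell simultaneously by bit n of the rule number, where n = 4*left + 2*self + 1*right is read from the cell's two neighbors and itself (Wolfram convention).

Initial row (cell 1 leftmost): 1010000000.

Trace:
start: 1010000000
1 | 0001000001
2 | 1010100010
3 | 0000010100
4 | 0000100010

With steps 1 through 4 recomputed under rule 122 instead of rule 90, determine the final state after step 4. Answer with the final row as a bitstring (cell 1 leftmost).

(re-executing steps 1..4 under rule 122; state before step 1: 1010000000)
1 | 0101000001
2 | 1010100010
3 | 0101010101
4 | 1010101010

1010101010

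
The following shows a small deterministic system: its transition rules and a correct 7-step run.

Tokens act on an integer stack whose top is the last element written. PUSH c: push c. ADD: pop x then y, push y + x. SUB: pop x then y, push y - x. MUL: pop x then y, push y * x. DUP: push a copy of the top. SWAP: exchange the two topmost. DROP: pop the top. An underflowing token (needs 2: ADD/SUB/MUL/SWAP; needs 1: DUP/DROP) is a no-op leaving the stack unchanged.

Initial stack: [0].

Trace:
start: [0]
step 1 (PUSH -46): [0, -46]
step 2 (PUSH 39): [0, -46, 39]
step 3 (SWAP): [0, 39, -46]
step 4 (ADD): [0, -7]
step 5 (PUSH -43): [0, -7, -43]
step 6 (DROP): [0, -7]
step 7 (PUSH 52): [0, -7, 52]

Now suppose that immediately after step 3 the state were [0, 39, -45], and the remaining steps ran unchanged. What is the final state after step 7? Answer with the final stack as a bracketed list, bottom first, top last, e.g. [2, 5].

[0, -6, 52]

state after step 3 := [0, 39, -45]
step 4 (ADD): [0, -6]
step 5 (PUSH -43): [0, -6, -43]
step 6 (DROP): [0, -6]
step 7 (PUSH 52): [0, -6, 52]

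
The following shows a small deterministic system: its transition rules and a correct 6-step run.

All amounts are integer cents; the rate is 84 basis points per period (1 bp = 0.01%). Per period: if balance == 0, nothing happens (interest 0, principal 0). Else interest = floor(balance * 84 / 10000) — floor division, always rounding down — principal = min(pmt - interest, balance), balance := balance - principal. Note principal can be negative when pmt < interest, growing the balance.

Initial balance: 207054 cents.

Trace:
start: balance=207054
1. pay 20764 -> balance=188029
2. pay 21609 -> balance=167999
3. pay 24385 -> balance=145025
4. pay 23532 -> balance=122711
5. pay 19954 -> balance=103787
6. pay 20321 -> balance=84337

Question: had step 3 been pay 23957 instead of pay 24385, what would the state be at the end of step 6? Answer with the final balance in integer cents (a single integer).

(re-executing from step 3 with the substitution; state before step 3: balance=167999)
3. pay 23957 -> balance=145453
4. pay 23532 -> balance=123142
5. pay 19954 -> balance=104222
6. pay 20321 -> balance=84776

84776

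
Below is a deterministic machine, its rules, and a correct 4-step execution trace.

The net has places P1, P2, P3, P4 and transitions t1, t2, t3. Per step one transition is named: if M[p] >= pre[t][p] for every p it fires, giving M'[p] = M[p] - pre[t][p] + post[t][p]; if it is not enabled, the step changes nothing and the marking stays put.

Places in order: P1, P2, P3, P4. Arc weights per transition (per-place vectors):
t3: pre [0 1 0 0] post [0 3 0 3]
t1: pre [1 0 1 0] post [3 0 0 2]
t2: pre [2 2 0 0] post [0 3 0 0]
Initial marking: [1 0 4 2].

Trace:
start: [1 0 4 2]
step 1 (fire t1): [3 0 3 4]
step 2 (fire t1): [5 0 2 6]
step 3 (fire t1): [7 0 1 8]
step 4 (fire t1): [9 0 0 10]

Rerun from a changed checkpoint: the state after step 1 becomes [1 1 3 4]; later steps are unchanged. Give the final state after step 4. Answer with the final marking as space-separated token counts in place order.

state after step 1 := [1 1 3 4]
step 2 (fire t1): [3 1 2 6]
step 3 (fire t1): [5 1 1 8]
step 4 (fire t1): [7 1 0 10]

7 1 0 10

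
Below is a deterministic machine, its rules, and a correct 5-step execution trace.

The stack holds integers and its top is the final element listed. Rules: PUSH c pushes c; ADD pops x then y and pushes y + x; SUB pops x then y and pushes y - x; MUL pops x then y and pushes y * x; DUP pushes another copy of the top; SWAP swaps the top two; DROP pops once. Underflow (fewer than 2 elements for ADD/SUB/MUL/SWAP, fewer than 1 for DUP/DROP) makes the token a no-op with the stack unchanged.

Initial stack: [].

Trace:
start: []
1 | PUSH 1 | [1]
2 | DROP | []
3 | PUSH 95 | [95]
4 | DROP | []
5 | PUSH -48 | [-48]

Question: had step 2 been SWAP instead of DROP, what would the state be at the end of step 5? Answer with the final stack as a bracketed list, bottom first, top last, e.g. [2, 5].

(re-executing from step 2 with the substitution; state before step 2: [1])
2 | SWAP | [1]
3 | PUSH 95 | [1, 95]
4 | DROP | [1]
5 | PUSH -48 | [1, -48]

[1, -48]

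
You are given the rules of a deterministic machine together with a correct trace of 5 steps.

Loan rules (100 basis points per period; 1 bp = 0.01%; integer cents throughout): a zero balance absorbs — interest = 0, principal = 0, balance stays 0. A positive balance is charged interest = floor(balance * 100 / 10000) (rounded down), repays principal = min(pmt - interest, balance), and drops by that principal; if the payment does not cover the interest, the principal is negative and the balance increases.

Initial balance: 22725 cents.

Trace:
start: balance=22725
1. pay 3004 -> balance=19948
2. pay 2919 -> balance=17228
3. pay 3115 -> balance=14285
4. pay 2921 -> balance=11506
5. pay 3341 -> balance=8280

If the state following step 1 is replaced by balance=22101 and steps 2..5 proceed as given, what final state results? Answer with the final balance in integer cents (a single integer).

state after step 1 := balance=22101
2. pay 2919 -> balance=19403
3. pay 3115 -> balance=16482
4. pay 2921 -> balance=13725
5. pay 3341 -> balance=10521

10521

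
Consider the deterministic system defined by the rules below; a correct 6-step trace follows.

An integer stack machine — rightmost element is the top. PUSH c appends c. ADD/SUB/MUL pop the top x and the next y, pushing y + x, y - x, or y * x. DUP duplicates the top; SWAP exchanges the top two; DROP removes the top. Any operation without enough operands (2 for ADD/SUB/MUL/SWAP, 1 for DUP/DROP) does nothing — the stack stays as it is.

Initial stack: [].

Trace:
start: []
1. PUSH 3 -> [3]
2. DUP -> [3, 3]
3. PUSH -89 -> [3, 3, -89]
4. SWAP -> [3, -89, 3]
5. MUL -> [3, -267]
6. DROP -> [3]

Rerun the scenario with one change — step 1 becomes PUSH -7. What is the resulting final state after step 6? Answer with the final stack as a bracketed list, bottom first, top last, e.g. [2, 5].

(re-executing from step 1 with the substitution; state before step 1: [])
1. PUSH -7 -> [-7]
2. DUP -> [-7, -7]
3. PUSH -89 -> [-7, -7, -89]
4. SWAP -> [-7, -89, -7]
5. MUL -> [-7, 623]
6. DROP -> [-7]

[-7]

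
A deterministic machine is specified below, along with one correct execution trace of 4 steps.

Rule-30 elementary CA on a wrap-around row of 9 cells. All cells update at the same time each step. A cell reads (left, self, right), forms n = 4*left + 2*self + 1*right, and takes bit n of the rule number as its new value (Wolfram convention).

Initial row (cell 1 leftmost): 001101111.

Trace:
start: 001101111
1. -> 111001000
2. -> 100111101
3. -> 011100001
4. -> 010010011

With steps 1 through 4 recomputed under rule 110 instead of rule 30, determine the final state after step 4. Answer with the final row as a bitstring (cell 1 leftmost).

(re-executing steps 1..4 under rule 110; state before step 1: 001101111)
1. -> 011111001
2. -> 110001011
3. -> 010011110
4. -> 110110010

110110010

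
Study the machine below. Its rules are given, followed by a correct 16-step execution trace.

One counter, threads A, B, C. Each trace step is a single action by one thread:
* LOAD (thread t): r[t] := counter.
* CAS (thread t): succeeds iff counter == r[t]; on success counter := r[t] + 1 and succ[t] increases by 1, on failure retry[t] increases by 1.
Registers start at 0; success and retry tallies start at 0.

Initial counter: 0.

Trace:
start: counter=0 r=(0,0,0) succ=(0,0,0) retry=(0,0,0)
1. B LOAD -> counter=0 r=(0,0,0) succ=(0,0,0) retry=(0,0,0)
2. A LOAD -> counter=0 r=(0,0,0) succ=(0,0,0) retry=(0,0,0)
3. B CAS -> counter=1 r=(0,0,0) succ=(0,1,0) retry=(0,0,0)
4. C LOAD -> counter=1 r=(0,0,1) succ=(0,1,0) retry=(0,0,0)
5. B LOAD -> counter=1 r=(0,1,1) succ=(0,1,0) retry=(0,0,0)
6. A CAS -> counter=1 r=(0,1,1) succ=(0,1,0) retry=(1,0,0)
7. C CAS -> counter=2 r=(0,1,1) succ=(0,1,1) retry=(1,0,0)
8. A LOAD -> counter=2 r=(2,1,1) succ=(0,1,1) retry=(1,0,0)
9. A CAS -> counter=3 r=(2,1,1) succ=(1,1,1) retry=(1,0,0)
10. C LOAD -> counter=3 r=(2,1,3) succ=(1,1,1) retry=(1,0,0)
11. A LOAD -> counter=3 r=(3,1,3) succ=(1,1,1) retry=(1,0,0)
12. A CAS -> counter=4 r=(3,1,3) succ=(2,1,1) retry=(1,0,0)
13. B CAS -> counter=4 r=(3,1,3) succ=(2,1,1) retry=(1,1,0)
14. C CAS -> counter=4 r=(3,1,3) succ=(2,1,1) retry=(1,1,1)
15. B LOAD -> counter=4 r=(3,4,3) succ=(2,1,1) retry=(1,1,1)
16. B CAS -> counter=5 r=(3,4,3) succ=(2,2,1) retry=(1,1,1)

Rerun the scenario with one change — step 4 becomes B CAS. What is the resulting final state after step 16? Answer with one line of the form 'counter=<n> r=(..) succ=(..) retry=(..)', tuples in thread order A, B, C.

(re-executing from step 4 with the substitution; state before step 4: counter=1 r=(0,0,0) succ=(0,1,0) retry=(0,0,0))
4. B CAS -> counter=1 r=(0,0,0) succ=(0,1,0) retry=(0,1,0)
5. B LOAD -> counter=1 r=(0,1,0) succ=(0,1,0) retry=(0,1,0)
6. A CAS -> counter=1 r=(0,1,0) succ=(0,1,0) retry=(1,1,0)
7. C CAS -> counter=1 r=(0,1,0) succ=(0,1,0) retry=(1,1,1)
8. A LOAD -> counter=1 r=(1,1,0) succ=(0,1,0) retry=(1,1,1)
9. A CAS -> counter=2 r=(1,1,0) succ=(1,1,0) retry=(1,1,1)
10. C LOAD -> counter=2 r=(1,1,2) succ=(1,1,0) retry=(1,1,1)
11. A LOAD -> counter=2 r=(2,1,2) succ=(1,1,0) retry=(1,1,1)
12. A CAS -> counter=3 r=(2,1,2) succ=(2,1,0) retry=(1,1,1)
13. B CAS -> counter=3 r=(2,1,2) succ=(2,1,0) retry=(1,2,1)
14. C CAS -> counter=3 r=(2,1,2) succ=(2,1,0) retry=(1,2,2)
15. B LOAD -> counter=3 r=(2,3,2) succ=(2,1,0) retry=(1,2,2)
16. B CAS -> counter=4 r=(2,3,2) succ=(2,2,0) retry=(1,2,2)

counter=4 r=(2,3,2) succ=(2,2,0) retry=(1,2,2)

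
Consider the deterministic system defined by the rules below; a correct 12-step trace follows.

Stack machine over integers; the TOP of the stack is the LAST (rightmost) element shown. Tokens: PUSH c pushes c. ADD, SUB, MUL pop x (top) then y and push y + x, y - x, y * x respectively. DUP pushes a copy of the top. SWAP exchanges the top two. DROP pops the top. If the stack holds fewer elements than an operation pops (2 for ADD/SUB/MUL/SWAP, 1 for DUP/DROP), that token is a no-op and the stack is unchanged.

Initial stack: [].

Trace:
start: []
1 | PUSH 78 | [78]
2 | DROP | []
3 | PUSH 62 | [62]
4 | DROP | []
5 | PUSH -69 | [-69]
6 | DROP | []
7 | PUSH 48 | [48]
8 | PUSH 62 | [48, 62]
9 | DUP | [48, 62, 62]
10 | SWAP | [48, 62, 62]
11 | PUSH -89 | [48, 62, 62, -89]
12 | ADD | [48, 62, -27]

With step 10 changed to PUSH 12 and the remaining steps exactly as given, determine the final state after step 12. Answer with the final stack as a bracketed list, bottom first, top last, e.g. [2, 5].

[48, 62, 62, -77]

(re-executing from step 10 with the substitution; state before step 10: [48, 62, 62])
10 | PUSH 12 | [48, 62, 62, 12]
11 | PUSH -89 | [48, 62, 62, 12, -89]
12 | ADD | [48, 62, 62, -77]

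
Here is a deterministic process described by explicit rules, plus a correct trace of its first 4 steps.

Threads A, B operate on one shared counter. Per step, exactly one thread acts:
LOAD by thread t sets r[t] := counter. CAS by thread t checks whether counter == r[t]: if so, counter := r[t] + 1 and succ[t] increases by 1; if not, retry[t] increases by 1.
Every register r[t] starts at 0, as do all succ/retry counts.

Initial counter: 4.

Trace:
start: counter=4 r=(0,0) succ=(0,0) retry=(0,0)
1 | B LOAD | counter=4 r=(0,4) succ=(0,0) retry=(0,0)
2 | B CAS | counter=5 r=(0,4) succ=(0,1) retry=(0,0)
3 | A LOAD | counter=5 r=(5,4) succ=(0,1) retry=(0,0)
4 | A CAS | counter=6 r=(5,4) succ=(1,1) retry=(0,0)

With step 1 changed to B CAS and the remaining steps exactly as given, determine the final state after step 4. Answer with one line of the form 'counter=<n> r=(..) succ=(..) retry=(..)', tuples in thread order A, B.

counter=5 r=(4,0) succ=(1,0) retry=(0,2)

(re-executing from step 1 with the substitution; state before step 1: counter=4 r=(0,0) succ=(0,0) retry=(0,0))
1 | B CAS | counter=4 r=(0,0) succ=(0,0) retry=(0,1)
2 | B CAS | counter=4 r=(0,0) succ=(0,0) retry=(0,2)
3 | A LOAD | counter=4 r=(4,0) succ=(0,0) retry=(0,2)
4 | A CAS | counter=5 r=(4,0) succ=(1,0) retry=(0,2)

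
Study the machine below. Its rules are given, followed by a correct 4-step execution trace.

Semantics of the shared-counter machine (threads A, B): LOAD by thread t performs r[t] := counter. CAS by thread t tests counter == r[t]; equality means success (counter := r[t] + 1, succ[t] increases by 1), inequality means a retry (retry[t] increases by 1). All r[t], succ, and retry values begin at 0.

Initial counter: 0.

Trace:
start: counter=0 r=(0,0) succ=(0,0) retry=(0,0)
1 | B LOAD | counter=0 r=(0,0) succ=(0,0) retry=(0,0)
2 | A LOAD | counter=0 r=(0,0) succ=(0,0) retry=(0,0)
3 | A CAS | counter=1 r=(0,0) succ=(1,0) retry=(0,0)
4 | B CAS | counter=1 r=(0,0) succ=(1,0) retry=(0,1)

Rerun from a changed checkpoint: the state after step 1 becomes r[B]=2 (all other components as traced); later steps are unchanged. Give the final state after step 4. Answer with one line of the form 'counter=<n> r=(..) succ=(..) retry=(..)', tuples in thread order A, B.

counter=1 r=(0,2) succ=(1,0) retry=(0,1)

state after step 1 := counter=0 r=(0,2) succ=(0,0) retry=(0,0)
2 | A LOAD | counter=0 r=(0,2) succ=(0,0) retry=(0,0)
3 | A CAS | counter=1 r=(0,2) succ=(1,0) retry=(0,0)
4 | B CAS | counter=1 r=(0,2) succ=(1,0) retry=(0,1)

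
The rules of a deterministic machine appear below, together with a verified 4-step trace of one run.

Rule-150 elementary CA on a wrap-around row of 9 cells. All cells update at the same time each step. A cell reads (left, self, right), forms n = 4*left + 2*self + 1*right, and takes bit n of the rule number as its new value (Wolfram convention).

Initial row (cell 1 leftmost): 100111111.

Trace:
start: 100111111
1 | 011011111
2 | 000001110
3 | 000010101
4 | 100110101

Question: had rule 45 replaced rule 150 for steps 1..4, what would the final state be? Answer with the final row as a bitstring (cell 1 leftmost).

101000011

(re-executing steps 1..4 under rule 45; state before step 1: 100111111)
1 | 000100000
2 | 110101111
3 | 001111000
4 | 101000011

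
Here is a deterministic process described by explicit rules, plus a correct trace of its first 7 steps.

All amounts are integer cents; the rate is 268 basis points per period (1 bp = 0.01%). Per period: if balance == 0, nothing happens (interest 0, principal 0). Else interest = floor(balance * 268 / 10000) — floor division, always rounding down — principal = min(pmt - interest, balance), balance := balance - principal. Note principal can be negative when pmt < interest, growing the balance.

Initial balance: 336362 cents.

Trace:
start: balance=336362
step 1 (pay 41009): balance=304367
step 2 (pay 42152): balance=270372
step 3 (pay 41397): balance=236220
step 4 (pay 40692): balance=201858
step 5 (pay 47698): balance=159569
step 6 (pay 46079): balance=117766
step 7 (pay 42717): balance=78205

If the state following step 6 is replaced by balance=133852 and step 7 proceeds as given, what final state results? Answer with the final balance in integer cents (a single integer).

state after step 6 := balance=133852
step 7 (pay 42717): balance=94722

94722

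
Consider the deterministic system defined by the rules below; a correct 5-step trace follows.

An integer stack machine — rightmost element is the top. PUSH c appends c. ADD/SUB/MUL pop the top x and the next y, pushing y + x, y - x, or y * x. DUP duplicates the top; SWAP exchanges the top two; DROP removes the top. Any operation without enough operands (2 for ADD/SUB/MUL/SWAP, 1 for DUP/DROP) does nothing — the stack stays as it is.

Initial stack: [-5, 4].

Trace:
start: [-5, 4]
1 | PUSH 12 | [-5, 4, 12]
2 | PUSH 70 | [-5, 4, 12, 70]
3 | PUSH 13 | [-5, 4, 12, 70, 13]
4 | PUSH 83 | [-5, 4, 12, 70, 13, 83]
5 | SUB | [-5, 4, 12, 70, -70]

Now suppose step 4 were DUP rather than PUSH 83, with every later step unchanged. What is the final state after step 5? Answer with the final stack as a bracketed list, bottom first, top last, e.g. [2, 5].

(re-executing from step 4 with the substitution; state before step 4: [-5, 4, 12, 70, 13])
4 | DUP | [-5, 4, 12, 70, 13, 13]
5 | SUB | [-5, 4, 12, 70, 0]

[-5, 4, 12, 70, 0]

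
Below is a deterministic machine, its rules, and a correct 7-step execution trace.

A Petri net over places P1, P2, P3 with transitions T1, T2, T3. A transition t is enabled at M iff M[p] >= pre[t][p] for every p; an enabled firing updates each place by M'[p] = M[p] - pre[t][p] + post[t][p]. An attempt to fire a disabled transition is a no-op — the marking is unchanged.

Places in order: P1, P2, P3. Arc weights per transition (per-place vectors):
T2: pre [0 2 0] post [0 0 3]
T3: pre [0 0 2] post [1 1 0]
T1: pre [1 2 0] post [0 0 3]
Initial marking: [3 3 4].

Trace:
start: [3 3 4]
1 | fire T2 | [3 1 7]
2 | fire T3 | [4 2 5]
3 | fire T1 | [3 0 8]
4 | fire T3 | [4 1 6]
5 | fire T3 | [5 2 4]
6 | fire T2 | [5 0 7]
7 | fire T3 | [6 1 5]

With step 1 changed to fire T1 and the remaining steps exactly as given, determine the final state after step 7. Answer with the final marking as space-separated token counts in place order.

(re-executing from step 1 with the substitution; state before step 1: [3 3 4])
1 | fire T1 | [2 1 7]
2 | fire T3 | [3 2 5]
3 | fire T1 | [2 0 8]
4 | fire T3 | [3 1 6]
5 | fire T3 | [4 2 4]
6 | fire T2 | [4 0 7]
7 | fire T3 | [5 1 5]

5 1 5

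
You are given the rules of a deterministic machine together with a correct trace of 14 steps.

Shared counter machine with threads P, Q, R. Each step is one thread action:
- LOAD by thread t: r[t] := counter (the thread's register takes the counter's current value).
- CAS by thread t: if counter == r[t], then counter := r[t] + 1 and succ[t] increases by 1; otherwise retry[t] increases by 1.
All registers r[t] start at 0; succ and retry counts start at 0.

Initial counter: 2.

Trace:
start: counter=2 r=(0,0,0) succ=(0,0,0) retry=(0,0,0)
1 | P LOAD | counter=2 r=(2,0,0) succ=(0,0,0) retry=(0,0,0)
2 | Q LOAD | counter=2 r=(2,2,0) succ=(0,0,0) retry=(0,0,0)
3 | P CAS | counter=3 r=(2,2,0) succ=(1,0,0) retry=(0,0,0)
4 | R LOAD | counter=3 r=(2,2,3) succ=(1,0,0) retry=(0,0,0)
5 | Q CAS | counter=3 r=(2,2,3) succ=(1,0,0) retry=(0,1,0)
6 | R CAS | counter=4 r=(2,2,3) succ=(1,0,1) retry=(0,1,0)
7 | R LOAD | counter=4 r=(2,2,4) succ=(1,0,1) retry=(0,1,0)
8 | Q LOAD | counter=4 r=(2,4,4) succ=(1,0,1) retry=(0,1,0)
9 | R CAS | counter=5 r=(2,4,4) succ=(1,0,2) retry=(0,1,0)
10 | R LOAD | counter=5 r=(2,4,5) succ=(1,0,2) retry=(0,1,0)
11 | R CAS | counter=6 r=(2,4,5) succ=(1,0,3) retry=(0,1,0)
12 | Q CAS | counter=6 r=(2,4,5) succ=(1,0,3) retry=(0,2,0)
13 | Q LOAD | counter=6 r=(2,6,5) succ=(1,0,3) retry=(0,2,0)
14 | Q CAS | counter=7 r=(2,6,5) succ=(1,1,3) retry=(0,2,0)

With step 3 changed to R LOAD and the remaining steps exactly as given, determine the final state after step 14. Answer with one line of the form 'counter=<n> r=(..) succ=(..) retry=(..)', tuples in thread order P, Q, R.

(re-executing from step 3 with the substitution; state before step 3: counter=2 r=(2,2,0) succ=(0,0,0) retry=(0,0,0))
3 | R LOAD | counter=2 r=(2,2,2) succ=(0,0,0) retry=(0,0,0)
4 | R LOAD | counter=2 r=(2,2,2) succ=(0,0,0) retry=(0,0,0)
5 | Q CAS | counter=3 r=(2,2,2) succ=(0,1,0) retry=(0,0,0)
6 | R CAS | counter=3 r=(2,2,2) succ=(0,1,0) retry=(0,0,1)
7 | R LOAD | counter=3 r=(2,2,3) succ=(0,1,0) retry=(0,0,1)
8 | Q LOAD | counter=3 r=(2,3,3) succ=(0,1,0) retry=(0,0,1)
9 | R CAS | counter=4 r=(2,3,3) succ=(0,1,1) retry=(0,0,1)
10 | R LOAD | counter=4 r=(2,3,4) succ=(0,1,1) retry=(0,0,1)
11 | R CAS | counter=5 r=(2,3,4) succ=(0,1,2) retry=(0,0,1)
12 | Q CAS | counter=5 r=(2,3,4) succ=(0,1,2) retry=(0,1,1)
13 | Q LOAD | counter=5 r=(2,5,4) succ=(0,1,2) retry=(0,1,1)
14 | Q CAS | counter=6 r=(2,5,4) succ=(0,2,2) retry=(0,1,1)

counter=6 r=(2,5,4) succ=(0,2,2) retry=(0,1,1)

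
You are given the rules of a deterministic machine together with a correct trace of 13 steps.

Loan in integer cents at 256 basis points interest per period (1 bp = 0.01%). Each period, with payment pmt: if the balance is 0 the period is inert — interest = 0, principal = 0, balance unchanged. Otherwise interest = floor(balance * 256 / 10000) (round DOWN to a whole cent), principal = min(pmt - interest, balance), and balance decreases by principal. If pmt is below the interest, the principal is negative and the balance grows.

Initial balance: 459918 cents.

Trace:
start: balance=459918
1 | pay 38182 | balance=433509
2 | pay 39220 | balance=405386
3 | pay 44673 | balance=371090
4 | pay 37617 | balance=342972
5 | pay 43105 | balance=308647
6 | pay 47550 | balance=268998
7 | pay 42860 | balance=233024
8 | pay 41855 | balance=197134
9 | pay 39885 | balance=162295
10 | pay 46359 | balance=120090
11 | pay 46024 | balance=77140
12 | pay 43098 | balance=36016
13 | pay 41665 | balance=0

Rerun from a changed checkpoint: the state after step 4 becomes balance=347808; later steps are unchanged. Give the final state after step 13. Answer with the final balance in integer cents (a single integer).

1343

state after step 4 := balance=347808
5 | pay 43105 | balance=313606
6 | pay 47550 | balance=274084
7 | pay 42860 | balance=238240
8 | pay 41855 | balance=202483
9 | pay 39885 | balance=167781
10 | pay 46359 | balance=125717
11 | pay 46024 | balance=82911
12 | pay 43098 | balance=41935
13 | pay 41665 | balance=1343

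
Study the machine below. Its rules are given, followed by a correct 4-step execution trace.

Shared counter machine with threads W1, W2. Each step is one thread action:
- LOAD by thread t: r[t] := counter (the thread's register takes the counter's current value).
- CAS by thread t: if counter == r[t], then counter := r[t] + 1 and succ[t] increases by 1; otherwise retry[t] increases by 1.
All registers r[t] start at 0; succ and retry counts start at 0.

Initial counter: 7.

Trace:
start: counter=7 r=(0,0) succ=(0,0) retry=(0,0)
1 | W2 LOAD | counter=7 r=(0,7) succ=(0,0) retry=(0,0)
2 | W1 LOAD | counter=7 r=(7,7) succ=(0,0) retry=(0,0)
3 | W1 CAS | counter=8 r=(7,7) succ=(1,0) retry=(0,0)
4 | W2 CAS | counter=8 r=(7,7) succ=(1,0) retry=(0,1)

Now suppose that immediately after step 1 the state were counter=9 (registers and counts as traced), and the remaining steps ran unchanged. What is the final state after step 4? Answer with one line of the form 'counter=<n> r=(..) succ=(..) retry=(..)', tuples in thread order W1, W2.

state after step 1 := counter=9 r=(0,7) succ=(0,0) retry=(0,0)
2 | W1 LOAD | counter=9 r=(9,7) succ=(0,0) retry=(0,0)
3 | W1 CAS | counter=10 r=(9,7) succ=(1,0) retry=(0,0)
4 | W2 CAS | counter=10 r=(9,7) succ=(1,0) retry=(0,1)

counter=10 r=(9,7) succ=(1,0) retry=(0,1)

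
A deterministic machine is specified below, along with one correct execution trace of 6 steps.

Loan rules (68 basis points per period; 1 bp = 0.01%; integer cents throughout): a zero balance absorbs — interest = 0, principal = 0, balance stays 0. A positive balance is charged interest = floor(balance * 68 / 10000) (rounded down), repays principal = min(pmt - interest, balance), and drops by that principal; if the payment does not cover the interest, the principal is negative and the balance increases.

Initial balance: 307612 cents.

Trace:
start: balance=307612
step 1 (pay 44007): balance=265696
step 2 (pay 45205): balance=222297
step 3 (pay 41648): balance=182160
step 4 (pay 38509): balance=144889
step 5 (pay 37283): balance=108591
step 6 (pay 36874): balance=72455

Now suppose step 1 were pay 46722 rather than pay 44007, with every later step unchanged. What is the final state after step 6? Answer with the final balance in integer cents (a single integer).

69647

(re-executing from step 1 with the substitution; state before step 1: balance=307612)
step 1 (pay 46722): balance=262981
step 2 (pay 45205): balance=219564
step 3 (pay 41648): balance=179409
step 4 (pay 38509): balance=142119
step 5 (pay 37283): balance=105802
step 6 (pay 36874): balance=69647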